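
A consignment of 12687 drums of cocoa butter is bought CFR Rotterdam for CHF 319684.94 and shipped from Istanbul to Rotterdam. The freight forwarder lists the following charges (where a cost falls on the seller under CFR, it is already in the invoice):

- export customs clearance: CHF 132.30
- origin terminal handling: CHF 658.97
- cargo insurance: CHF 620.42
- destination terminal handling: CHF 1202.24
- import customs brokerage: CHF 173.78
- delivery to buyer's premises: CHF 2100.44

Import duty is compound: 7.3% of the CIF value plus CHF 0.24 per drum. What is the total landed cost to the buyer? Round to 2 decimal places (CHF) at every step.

Total landed cost: CHF 350208.99

CFR: the seller pays costs through ocean freight to the destination port, but not insurance.
Already in the invoice (seller's account under CFR): export clearance, origin terminal — exclude.
CIF value = CFR price + insurance = 319684.94 + 620.42 = 320305.36
Ad valorem component: 320305.36 × 7.3% = 23382.29
Specific component: 12687 × 0.24 = 3044.88
Import duty = 23382.29 + 3044.88 = 26427.17
Buyer bears: insurance 620.42 + destination terminal 1202.24 + brokerage 173.78 + delivery 2100.44 + duty 26427.17 = 30524.05
Landed cost = invoice 319684.94 + 30524.05 = 350208.99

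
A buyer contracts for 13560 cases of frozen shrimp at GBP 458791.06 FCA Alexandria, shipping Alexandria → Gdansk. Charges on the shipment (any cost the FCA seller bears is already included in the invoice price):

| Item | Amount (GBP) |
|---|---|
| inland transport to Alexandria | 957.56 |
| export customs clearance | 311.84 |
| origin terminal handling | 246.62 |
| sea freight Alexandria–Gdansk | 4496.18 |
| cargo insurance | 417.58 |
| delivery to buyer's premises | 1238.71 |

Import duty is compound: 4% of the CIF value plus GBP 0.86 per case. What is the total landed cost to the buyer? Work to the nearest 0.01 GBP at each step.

Total landed cost: GBP 495409.81

FCA: the seller delivers export-cleared goods to the carrier; the buyer bears costs from that point.
Already in the invoice (seller's account under FCA): inland to port, export clearance — exclude.
CIF value = FCA price + origin terminal + freight + insurance = 458791.06 + 246.62 + 4496.18 + 417.58 = 463951.44
Ad valorem component: 463951.44 × 4% = 18558.06
Specific component: 13560 × 0.86 = 11661.60
Import duty = 18558.06 + 11661.60 = 30219.66
Buyer bears: origin terminal 246.62 + freight 4496.18 + insurance 417.58 + delivery 1238.71 + duty 30219.66 = 36618.75
Landed cost = invoice 458791.06 + 36618.75 = 495409.81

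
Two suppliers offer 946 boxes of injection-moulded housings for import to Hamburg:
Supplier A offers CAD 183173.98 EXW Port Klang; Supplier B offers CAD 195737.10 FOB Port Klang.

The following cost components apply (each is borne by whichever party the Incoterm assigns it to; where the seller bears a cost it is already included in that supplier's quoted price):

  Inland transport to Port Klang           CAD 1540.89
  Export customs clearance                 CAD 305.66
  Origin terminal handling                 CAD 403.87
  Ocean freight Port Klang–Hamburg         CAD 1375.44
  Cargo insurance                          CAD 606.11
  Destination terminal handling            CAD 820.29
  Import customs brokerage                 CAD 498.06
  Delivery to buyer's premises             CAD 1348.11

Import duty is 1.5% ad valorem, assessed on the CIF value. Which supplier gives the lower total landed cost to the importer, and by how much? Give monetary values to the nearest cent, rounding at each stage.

Supplier A (EXW):
CIF value = EXW price + inland to port + export clearance + origin terminal + freight + insurance = 183173.98 + 1540.89 + 305.66 + 403.87 + 1375.44 + 606.11 = 187405.95
Import duty = 187405.95 × 1.5% = 2811.09
Buyer bears (A): 1540.89 + 305.66 + 403.87 + 1375.44 + 606.11 + 820.29 + 498.06 + 1348.11 = 6898.43
Landed cost (A) = invoice 183173.98 + 6898.43 + duty 2811.09 = 192883.50
Supplier B (FOB):
CIF value = FOB price + freight + insurance = 195737.10 + 1375.44 + 606.11 = 197718.65
Import duty = 197718.65 × 1.5% = 2965.78
Buyer bears (B): 1375.44 + 606.11 + 820.29 + 498.06 + 1348.11 = 4648.01
Landed cost (B) = invoice 195737.10 + 4648.01 + duty 2965.78 = 203350.89
Difference = |192883.50 − 203350.89| = 10467.39

Supplier A is cheaper by CAD 10467.39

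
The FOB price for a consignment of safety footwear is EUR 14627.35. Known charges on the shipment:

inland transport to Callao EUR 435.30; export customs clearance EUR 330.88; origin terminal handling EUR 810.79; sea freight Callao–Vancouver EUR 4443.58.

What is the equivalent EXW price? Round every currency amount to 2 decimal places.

EXW price: EUR 13050.38

Not relevant to the conversion: freight — on the buyer under both terms; not part of either seller's price.
From FOB to EXW, the seller no longer bears: inland to port, export clearance, origin terminal.
EXW price = 14627.35 − 435.30 − 330.88 − 810.79 = 13050.38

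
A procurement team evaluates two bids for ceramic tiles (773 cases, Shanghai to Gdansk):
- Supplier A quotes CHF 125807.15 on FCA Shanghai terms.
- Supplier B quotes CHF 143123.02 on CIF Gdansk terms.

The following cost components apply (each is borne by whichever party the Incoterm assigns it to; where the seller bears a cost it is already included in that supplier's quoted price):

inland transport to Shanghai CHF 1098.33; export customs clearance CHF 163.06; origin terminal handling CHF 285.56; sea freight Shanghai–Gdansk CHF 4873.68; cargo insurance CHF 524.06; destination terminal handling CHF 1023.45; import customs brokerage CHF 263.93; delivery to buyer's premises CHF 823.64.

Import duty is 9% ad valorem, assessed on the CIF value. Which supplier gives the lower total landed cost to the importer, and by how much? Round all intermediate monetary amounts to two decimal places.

Supplier A (FCA):
CIF value = FCA price + origin terminal + freight + insurance = 125807.15 + 285.56 + 4873.68 + 524.06 = 131490.45
Import duty = 131490.45 × 9% = 11834.14
Buyer bears (A): 285.56 + 4873.68 + 524.06 + 1023.45 + 263.93 + 823.64 = 7794.32
Landed cost (A) = invoice 125807.15 + 7794.32 + duty 11834.14 = 145435.61
Supplier B (CIF):
The CIF price already equals the CIF value: 143123.02
Import duty = 143123.02 × 9% = 12881.07
Buyer bears (B): 1023.45 + 263.93 + 823.64 = 2111.02
Landed cost (B) = invoice 143123.02 + 2111.02 + duty 12881.07 = 158115.11
Difference = |145435.61 − 158115.11| = 12679.50

Supplier A is cheaper by CHF 12679.50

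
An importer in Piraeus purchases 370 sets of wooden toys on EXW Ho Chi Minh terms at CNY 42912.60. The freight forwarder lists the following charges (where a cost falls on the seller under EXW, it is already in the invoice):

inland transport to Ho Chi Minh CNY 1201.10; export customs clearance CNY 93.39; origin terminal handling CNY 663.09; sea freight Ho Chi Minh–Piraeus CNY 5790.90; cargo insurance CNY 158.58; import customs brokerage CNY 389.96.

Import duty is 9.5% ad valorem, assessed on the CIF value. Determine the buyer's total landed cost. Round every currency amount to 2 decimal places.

EXW: the seller makes goods available at their premises; the buyer bears all onward costs.
CIF value = EXW price + inland to port + export clearance + origin terminal + freight + insurance = 42912.60 + 1201.10 + 93.39 + 663.09 + 5790.90 + 158.58 = 50819.66
Import duty = 50819.66 × 9.5% = 4827.87
Buyer bears: inland to port 1201.10 + export clearance 93.39 + origin terminal 663.09 + freight 5790.90 + insurance 158.58 + brokerage 389.96 + duty 4827.87 = 13124.89
Landed cost = invoice 42912.60 + 13124.89 = 56037.49

Total landed cost: CNY 56037.49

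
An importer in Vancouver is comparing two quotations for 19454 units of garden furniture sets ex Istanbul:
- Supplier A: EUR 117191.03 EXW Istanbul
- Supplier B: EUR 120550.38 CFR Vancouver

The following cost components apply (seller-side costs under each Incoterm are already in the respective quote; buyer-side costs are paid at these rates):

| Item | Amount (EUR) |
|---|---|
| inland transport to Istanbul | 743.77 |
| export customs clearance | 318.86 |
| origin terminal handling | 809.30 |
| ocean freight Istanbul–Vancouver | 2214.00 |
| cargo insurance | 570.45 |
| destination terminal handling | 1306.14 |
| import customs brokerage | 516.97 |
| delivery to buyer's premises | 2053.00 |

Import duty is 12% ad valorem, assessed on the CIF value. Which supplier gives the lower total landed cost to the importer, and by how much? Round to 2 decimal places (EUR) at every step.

Supplier B is cheaper by EUR 813.77

Supplier A (EXW):
CIF value = EXW price + inland to port + export clearance + origin terminal + freight + insurance = 117191.03 + 743.77 + 318.86 + 809.30 + 2214.00 + 570.45 = 121847.41
Import duty = 121847.41 × 12% = 14621.69
Buyer bears (A): 743.77 + 318.86 + 809.30 + 2214.00 + 570.45 + 1306.14 + 516.97 + 2053.00 = 8532.49
Landed cost (A) = invoice 117191.03 + 8532.49 + duty 14621.69 = 140345.21
Supplier B (CFR):
CIF value = CFR price + insurance = 120550.38 + 570.45 = 121120.83
Import duty = 121120.83 × 12% = 14534.50
Buyer bears (B): 570.45 + 1306.14 + 516.97 + 2053.00 = 4446.56
Landed cost (B) = invoice 120550.38 + 4446.56 + duty 14534.50 = 139531.44
Difference = |140345.21 − 139531.44| = 813.77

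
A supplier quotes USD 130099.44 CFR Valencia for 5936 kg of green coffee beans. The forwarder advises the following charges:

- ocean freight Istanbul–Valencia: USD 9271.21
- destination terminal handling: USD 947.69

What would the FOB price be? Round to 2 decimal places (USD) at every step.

FOB price: USD 120828.23

Not relevant to the conversion: destination terminal — on the buyer under both terms; not part of either seller's price.
From CFR to FOB, the seller no longer bears: freight.
FOB price = 130099.44 − 9271.21 = 120828.23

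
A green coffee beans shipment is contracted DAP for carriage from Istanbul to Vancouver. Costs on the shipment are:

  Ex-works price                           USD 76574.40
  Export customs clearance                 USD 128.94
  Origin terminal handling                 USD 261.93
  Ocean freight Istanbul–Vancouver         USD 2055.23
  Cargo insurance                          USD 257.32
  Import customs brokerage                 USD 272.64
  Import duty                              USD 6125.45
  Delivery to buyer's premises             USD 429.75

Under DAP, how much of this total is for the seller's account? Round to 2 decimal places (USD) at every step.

Seller's account: USD 79707.57

DAP: the seller bears all costs to the named destination except import duty and clearance.
Seller's account: goods 76574.40 + export clearance 128.94 + origin terminal 261.93 + freight 2055.23 + insurance 257.32 + delivery 429.75 = 79707.57
Buyer's account: brokerage 272.64 + duty 6125.45 = 6398.09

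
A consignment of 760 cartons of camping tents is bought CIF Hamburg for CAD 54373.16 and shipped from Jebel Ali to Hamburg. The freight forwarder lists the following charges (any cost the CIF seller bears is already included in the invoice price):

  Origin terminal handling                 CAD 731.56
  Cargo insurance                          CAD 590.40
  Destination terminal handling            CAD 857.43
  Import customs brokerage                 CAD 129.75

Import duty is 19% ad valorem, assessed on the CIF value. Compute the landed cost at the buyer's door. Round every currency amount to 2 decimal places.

Total landed cost: CAD 65691.24

CIF: the seller pays costs through ocean freight and marine insurance to the destination port.
Already in the invoice (seller's account under CIF): origin terminal, insurance — exclude.
The CIF price already equals the CIF value: 54373.16
Import duty = 54373.16 × 19% = 10330.90
Buyer bears: destination terminal 857.43 + brokerage 129.75 + duty 10330.90 = 11318.08
Landed cost = invoice 54373.16 + 11318.08 = 65691.24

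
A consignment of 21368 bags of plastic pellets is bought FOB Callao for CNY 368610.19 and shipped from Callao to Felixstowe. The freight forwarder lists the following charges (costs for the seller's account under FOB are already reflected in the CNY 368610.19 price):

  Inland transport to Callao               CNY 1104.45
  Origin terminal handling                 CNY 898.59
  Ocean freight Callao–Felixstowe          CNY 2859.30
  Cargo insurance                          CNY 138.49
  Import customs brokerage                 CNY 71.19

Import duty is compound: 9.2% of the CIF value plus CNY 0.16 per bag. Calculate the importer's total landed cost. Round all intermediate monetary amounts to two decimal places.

FOB: the seller bears costs until goods are on board at the origin port; the buyer bears freight, insurance and all costs thereafter.
Already in the invoice (seller's account under FOB): inland to port, origin terminal — exclude.
CIF value = FOB price + freight + insurance = 368610.19 + 2859.30 + 138.49 = 371607.98
Ad valorem component: 371607.98 × 9.2% = 34187.93
Specific component: 21368 × 0.16 = 3418.88
Import duty = 34187.93 + 3418.88 = 37606.81
Buyer bears: freight 2859.30 + insurance 138.49 + brokerage 71.19 + duty 37606.81 = 40675.79
Landed cost = invoice 368610.19 + 40675.79 = 409285.98

Total landed cost: CNY 409285.98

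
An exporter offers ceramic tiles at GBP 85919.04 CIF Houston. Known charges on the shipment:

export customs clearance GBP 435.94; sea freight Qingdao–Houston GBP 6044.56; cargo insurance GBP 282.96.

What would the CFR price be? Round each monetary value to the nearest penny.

Not relevant to the conversion: export clearance, freight — on the seller under both CIF and CFR; already in the CIF price and stays in the CFR price.
From CIF to CFR, the seller no longer bears: insurance.
CFR price = 85919.04 − 282.96 = 85636.08

CFR price: GBP 85636.08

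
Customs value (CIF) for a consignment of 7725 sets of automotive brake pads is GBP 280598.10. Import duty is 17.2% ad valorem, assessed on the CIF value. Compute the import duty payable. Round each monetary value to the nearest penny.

Import duty: GBP 48262.87

Import duty = 280598.10 × 17.2% = 48262.87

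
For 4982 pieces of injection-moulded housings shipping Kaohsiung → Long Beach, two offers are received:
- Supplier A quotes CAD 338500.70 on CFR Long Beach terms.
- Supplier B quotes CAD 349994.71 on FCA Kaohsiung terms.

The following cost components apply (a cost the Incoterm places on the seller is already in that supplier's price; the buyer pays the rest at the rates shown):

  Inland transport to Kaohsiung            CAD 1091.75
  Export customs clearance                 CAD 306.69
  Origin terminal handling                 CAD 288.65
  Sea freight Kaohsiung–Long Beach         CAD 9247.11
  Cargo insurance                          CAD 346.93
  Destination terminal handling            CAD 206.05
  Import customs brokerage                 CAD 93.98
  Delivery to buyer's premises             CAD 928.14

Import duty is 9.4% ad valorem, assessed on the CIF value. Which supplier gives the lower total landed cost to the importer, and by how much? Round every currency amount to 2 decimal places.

Supplier A is cheaper by CAD 23006.57

Supplier A (CFR):
CIF value = CFR price + insurance = 338500.70 + 346.93 = 338847.63
Import duty = 338847.63 × 9.4% = 31851.68
Buyer bears (A): 346.93 + 206.05 + 93.98 + 928.14 = 1575.10
Landed cost (A) = invoice 338500.70 + 1575.10 + duty 31851.68 = 371927.48
Supplier B (FCA):
CIF value = FCA price + origin terminal + freight + insurance = 349994.71 + 288.65 + 9247.11 + 346.93 = 359877.40
Import duty = 359877.40 × 9.4% = 33828.48
Buyer bears (B): 288.65 + 9247.11 + 346.93 + 206.05 + 93.98 + 928.14 = 11110.86
Landed cost (B) = invoice 349994.71 + 11110.86 + duty 33828.48 = 394934.05
Difference = |371927.48 − 394934.05| = 23006.57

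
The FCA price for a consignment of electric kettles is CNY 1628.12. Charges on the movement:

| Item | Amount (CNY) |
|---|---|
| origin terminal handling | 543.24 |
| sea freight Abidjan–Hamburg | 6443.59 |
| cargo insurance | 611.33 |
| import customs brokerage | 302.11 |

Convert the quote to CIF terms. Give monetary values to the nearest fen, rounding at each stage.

CIF price: CNY 9226.28

Not relevant to the conversion: brokerage — on the buyer under both terms; not part of either seller's price.
From FCA to CIF, the seller additionally bears: origin terminal, freight, insurance.
CIF price = 1628.12 + 543.24 + 6443.59 + 611.33 = 9226.28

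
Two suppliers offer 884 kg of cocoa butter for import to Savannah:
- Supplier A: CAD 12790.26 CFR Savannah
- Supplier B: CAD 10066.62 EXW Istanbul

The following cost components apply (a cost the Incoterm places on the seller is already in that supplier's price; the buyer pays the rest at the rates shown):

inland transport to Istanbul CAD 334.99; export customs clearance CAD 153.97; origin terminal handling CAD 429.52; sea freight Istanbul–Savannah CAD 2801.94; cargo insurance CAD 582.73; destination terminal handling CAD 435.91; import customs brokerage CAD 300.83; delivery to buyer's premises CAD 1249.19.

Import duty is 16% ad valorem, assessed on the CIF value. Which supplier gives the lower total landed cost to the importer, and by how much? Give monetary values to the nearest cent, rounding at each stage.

Supplier A is cheaper by CAD 1156.26

Supplier A (CFR):
CIF value = CFR price + insurance = 12790.26 + 582.73 = 13372.99
Import duty = 13372.99 × 16% = 2139.68
Buyer bears (A): 582.73 + 435.91 + 300.83 + 1249.19 = 2568.66
Landed cost (A) = invoice 12790.26 + 2568.66 + duty 2139.68 = 17498.60
Supplier B (EXW):
CIF value = EXW price + inland to port + export clearance + origin terminal + freight + insurance = 10066.62 + 334.99 + 153.97 + 429.52 + 2801.94 + 582.73 = 14369.77
Import duty = 14369.77 × 16% = 2299.16
Buyer bears (B): 334.99 + 153.97 + 429.52 + 2801.94 + 582.73 + 435.91 + 300.83 + 1249.19 = 6289.08
Landed cost (B) = invoice 10066.62 + 6289.08 + duty 2299.16 = 18654.86
Difference = |17498.60 − 18654.86| = 1156.26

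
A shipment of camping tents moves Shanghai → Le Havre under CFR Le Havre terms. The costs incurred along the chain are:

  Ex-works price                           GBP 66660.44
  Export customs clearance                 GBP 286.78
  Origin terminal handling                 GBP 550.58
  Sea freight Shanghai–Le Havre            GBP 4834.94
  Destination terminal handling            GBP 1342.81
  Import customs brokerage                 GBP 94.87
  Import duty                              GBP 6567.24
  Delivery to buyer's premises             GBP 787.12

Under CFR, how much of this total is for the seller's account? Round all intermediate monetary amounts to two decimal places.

CFR: the seller pays costs through ocean freight to the destination port, but not insurance.
Seller's account: goods 66660.44 + export clearance 286.78 + origin terminal 550.58 + freight 4834.94 = 72332.74
Buyer's account: destination terminal 1342.81 + brokerage 94.87 + duty 6567.24 + delivery 787.12 = 8792.04

Seller's account: GBP 72332.74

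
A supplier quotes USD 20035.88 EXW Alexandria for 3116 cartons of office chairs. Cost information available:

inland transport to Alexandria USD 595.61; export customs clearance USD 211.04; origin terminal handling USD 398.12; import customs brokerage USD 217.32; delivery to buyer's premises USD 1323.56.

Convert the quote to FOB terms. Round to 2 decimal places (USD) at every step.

FOB price: USD 21240.65

Not relevant to the conversion: delivery, brokerage — on the buyer under both terms; not part of either seller's price.
From EXW to FOB, the seller additionally bears: inland to port, export clearance, origin terminal.
FOB price = 20035.88 + 595.61 + 211.04 + 398.12 = 21240.65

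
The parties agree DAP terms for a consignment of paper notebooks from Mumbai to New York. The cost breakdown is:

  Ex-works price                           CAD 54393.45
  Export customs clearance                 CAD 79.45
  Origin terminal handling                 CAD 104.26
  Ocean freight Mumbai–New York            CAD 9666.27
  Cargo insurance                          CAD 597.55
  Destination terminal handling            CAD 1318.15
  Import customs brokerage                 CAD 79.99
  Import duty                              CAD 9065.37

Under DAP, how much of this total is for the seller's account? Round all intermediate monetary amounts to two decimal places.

Seller's account: CAD 66159.13

DAP: the seller bears all costs to the named destination except import duty and clearance.
Seller's account: goods 54393.45 + export clearance 79.45 + origin terminal 104.26 + freight 9666.27 + insurance 597.55 + destination terminal 1318.15 = 66159.13
Buyer's account: brokerage 79.99 + duty 9065.37 = 9145.36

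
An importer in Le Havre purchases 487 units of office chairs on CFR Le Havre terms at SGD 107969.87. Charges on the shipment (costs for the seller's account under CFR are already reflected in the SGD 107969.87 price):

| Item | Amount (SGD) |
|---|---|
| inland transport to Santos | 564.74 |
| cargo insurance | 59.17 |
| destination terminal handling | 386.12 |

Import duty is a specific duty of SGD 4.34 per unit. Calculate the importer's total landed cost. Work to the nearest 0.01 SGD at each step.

Total landed cost: SGD 110528.74

CFR: the seller pays costs through ocean freight to the destination port, but not insurance.
Already in the invoice (seller's account under CFR): inland to port — exclude.
CIF value = CFR price + insurance = 107969.87 + 59.17 = 108029.04
Import duty = 487 × 4.34 = 2113.58
Buyer bears: insurance 59.17 + destination terminal 386.12 + duty 2113.58 = 2558.87
Landed cost = invoice 107969.87 + 2558.87 = 110528.74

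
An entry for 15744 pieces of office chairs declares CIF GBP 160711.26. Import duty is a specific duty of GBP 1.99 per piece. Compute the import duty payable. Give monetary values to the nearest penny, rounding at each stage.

Import duty: GBP 31330.56

Import duty = 15744 × 1.99 = 31330.56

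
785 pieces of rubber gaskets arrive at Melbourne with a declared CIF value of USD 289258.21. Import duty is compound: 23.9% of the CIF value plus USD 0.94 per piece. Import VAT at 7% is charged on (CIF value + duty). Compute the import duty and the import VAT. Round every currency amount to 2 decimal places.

Ad valorem component: 289258.21 × 23.9% = 69132.71
Specific component: 785 × 0.94 = 737.90
Import duty = 69132.71 + 737.90 = 69870.61
VAT base = CIF + duty = 289258.21 + 69870.61 = 359128.82
Import VAT = 359128.82 × 7% = 25139.02

Import duty: USD 69870.61; import VAT: USD 25139.02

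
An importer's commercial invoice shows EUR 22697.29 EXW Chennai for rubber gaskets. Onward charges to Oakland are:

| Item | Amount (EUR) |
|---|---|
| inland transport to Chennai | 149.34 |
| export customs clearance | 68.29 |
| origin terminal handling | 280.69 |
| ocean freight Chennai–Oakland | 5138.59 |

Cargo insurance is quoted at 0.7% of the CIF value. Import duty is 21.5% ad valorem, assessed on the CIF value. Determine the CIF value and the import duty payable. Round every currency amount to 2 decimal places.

CIF value: EUR 28533.94; import duty: EUR 6134.80

Let C be the CIF value. C = EXW price + pre-shipment costs + freight + 0.7% × C
C − 0.7% × C = 22697.29 + 149.34 + 68.29 + 280.69 + 5138.59
0.993 × C = 28334.20
C = 28334.20 / 0.993 = 28533.94
Insurance premium = 0.7% × 28533.94 = 199.74
Import duty = 28533.94 × 21.5% = 6134.80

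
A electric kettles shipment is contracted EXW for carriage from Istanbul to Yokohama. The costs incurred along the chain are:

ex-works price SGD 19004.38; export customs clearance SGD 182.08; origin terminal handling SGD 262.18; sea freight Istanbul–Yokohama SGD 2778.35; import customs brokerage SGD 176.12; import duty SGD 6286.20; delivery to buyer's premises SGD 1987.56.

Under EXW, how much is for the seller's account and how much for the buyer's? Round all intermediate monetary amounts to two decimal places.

Seller: SGD 19004.38; buyer: SGD 11672.49

EXW: the seller makes goods available at their premises; the buyer bears all onward costs.
Seller's account: goods 19004.38 = 19004.38
Buyer's account: export clearance 182.08 + origin terminal 262.18 + freight 2778.35 + brokerage 176.12 + duty 6286.20 + delivery 1987.56 = 11672.49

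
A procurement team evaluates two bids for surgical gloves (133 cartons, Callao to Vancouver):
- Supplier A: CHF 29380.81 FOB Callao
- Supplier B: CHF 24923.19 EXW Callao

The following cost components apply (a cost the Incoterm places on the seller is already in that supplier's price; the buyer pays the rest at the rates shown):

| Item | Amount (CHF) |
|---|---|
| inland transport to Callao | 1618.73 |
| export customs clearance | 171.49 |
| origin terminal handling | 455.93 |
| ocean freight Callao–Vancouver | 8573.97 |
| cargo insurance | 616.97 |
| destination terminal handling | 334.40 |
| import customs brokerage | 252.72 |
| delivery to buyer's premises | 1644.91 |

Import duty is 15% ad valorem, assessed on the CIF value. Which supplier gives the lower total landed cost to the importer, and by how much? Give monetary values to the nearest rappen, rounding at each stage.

Supplier A (FOB):
CIF value = FOB price + freight + insurance = 29380.81 + 8573.97 + 616.97 = 38571.75
Import duty = 38571.75 × 15% = 5785.76
Buyer bears (A): 8573.97 + 616.97 + 334.40 + 252.72 + 1644.91 = 11422.97
Landed cost (A) = invoice 29380.81 + 11422.97 + duty 5785.76 = 46589.54
Supplier B (EXW):
CIF value = EXW price + inland to port + export clearance + origin terminal + freight + insurance = 24923.19 + 1618.73 + 171.49 + 455.93 + 8573.97 + 616.97 = 36360.28
Import duty = 36360.28 × 15% = 5454.04
Buyer bears (B): 1618.73 + 171.49 + 455.93 + 8573.97 + 616.97 + 334.40 + 252.72 + 1644.91 = 13669.12
Landed cost (B) = invoice 24923.19 + 13669.12 + duty 5454.04 = 44046.35
Difference = |46589.54 − 44046.35| = 2543.19

Supplier B is cheaper by CHF 2543.19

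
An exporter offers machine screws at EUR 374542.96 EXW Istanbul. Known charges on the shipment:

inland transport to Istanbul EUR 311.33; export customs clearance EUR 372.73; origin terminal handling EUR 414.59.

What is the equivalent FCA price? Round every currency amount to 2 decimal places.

FCA price: EUR 375227.02

Not relevant to the conversion: origin terminal — on the buyer under both terms; not part of either seller's price.
From EXW to FCA, the seller additionally bears: inland to port, export clearance.
FCA price = 374542.96 + 311.33 + 372.73 = 375227.02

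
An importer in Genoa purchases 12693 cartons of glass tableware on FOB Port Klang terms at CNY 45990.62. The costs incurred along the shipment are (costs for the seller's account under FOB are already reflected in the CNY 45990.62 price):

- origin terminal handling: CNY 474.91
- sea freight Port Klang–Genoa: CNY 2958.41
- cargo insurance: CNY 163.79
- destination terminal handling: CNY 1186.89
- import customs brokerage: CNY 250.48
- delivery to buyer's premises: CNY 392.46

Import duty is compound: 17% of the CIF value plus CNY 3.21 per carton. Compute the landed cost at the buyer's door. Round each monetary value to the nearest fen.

Total landed cost: CNY 100036.36

FOB: the seller bears costs until goods are on board at the origin port; the buyer bears freight, insurance and all costs thereafter.
Already in the invoice (seller's account under FOB): origin terminal — exclude.
CIF value = FOB price + freight + insurance = 45990.62 + 2958.41 + 163.79 = 49112.82
Ad valorem component: 49112.82 × 17% = 8349.18
Specific component: 12693 × 3.21 = 40744.53
Import duty = 8349.18 + 40744.53 = 49093.71
Buyer bears: freight 2958.41 + insurance 163.79 + destination terminal 1186.89 + brokerage 250.48 + delivery 392.46 + duty 49093.71 = 54045.74
Landed cost = invoice 45990.62 + 54045.74 = 100036.36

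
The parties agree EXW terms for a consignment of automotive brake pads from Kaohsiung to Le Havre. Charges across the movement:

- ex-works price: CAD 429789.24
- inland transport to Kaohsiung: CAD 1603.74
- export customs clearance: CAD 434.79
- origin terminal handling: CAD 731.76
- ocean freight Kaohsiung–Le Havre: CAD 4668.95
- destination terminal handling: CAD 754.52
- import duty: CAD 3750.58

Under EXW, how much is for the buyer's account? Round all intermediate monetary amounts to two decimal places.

EXW: the seller makes goods available at their premises; the buyer bears all onward costs.
Seller's account: goods 429789.24 = 429789.24
Buyer's account: inland to port 1603.74 + export clearance 434.79 + origin terminal 731.76 + freight 4668.95 + destination terminal 754.52 + duty 3750.58 = 11944.34

Buyer's account: CAD 11944.34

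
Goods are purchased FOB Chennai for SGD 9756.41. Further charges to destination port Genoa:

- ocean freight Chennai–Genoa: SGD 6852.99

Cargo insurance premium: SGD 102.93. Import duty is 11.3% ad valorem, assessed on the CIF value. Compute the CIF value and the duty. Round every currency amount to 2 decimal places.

CIF = FOB price + freight + insurance
CIF = 9756.41 + 6852.99 + 102.93 = 16712.33
Import duty = 16712.33 × 11.3% = 1888.49

CIF value: SGD 16712.33; import duty: SGD 1888.49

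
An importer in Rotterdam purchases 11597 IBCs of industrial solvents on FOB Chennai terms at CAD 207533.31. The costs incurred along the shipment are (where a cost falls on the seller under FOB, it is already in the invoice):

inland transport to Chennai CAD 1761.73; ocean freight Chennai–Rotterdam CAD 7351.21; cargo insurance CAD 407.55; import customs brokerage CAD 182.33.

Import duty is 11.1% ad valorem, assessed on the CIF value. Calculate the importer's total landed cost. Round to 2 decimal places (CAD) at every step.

FOB: the seller bears costs until goods are on board at the origin port; the buyer bears freight, insurance and all costs thereafter.
Already in the invoice (seller's account under FOB): inland to port — exclude.
CIF value = FOB price + freight + insurance = 207533.31 + 7351.21 + 407.55 = 215292.07
Import duty = 215292.07 × 11.1% = 23897.42
Buyer bears: freight 7351.21 + insurance 407.55 + brokerage 182.33 + duty 23897.42 = 31838.51
Landed cost = invoice 207533.31 + 31838.51 = 239371.82

Total landed cost: CAD 239371.82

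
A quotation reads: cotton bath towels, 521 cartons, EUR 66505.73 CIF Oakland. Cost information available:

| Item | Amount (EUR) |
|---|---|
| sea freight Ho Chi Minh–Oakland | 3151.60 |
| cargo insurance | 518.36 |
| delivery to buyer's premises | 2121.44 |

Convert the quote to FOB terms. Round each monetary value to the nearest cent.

FOB price: EUR 62835.77

Not relevant to the conversion: delivery — on the buyer under both terms; not part of either seller's price.
From CIF to FOB, the seller no longer bears: freight, insurance.
FOB price = 66505.73 − 3151.60 − 518.36 = 62835.77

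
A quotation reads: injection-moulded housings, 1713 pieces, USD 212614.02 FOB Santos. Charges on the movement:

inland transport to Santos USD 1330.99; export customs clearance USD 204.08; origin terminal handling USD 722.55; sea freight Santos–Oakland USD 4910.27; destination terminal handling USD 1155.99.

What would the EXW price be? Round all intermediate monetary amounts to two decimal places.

Not relevant to the conversion: destination terminal, freight — on the buyer under both terms; not part of either seller's price.
From FOB to EXW, the seller no longer bears: inland to port, export clearance, origin terminal.
EXW price = 212614.02 − 1330.99 − 204.08 − 722.55 = 210356.40

EXW price: USD 210356.40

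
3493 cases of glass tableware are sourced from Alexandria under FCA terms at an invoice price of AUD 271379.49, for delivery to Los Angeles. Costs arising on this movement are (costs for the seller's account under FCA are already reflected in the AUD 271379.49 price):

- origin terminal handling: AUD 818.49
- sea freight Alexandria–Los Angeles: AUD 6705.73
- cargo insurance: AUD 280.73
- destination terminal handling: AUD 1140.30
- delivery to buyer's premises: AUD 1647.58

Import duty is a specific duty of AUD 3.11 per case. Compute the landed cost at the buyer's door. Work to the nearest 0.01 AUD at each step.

Total landed cost: AUD 292835.55

FCA: the seller delivers export-cleared goods to the carrier; the buyer bears costs from that point.
CIF value = FCA price + origin terminal + freight + insurance = 271379.49 + 818.49 + 6705.73 + 280.73 = 279184.44
Import duty = 3493 × 3.11 = 10863.23
Buyer bears: origin terminal 818.49 + freight 6705.73 + insurance 280.73 + destination terminal 1140.30 + delivery 1647.58 + duty 10863.23 = 21456.06
Landed cost = invoice 271379.49 + 21456.06 = 292835.55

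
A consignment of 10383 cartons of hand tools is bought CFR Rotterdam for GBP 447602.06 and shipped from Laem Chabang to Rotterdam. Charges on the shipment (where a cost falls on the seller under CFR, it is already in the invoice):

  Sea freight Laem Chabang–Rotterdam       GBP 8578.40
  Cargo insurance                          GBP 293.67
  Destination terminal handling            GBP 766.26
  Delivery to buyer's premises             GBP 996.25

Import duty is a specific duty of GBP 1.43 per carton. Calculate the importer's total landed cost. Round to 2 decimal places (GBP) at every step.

CFR: the seller pays costs through ocean freight to the destination port, but not insurance.
Already in the invoice (seller's account under CFR): freight — exclude.
CIF value = CFR price + insurance = 447602.06 + 293.67 = 447895.73
Import duty = 10383 × 1.43 = 14847.69
Buyer bears: insurance 293.67 + destination terminal 766.26 + delivery 996.25 + duty 14847.69 = 16903.87
Landed cost = invoice 447602.06 + 16903.87 = 464505.93

Total landed cost: GBP 464505.93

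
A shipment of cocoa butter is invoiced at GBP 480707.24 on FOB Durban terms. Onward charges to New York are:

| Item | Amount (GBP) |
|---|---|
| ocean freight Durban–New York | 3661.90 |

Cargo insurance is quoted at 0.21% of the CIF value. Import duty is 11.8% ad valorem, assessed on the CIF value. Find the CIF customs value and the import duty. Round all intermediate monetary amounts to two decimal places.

CIF value: GBP 485388.46; import duty: GBP 57275.84

Let C be the CIF value. C = FOB price + freight + 0.21% × C
C − 0.21% × C = 480707.24 + 3661.90
0.9979 × C = 484369.14
C = 484369.14 / 0.9979 = 485388.46
Insurance premium = 0.21% × 485388.46 = 1019.32
Import duty = 485388.46 × 11.8% = 57275.84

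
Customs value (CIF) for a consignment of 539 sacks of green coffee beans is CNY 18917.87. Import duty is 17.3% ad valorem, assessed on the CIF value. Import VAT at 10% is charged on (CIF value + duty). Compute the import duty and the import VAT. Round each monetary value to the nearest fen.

Import duty = 18917.87 × 17.3% = 3272.79
VAT base = CIF + duty = 18917.87 + 3272.79 = 22190.66
Import VAT = 22190.66 × 10% = 2219.07

Import duty: CNY 3272.79; import VAT: CNY 2219.07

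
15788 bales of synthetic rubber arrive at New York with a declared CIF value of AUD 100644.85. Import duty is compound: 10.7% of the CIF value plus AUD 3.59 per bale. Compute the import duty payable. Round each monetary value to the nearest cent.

Ad valorem component: 100644.85 × 10.7% = 10769.00
Specific component: 15788 × 3.59 = 56678.92
Import duty = 10769.00 + 56678.92 = 67447.92

Import duty: AUD 67447.92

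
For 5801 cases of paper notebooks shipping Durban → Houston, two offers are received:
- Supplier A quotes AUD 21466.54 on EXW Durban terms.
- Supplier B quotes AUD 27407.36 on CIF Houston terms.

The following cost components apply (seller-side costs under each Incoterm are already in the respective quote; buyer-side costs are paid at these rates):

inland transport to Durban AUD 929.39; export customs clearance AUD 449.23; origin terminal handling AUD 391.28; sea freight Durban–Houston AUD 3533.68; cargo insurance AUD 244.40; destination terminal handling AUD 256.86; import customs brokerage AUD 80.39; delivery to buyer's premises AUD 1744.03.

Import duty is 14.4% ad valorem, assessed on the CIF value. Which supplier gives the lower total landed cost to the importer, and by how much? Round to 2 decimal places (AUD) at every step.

Supplier A (EXW):
CIF value = EXW price + inland to port + export clearance + origin terminal + freight + insurance = 21466.54 + 929.39 + 449.23 + 391.28 + 3533.68 + 244.40 = 27014.52
Import duty = 27014.52 × 14.4% = 3890.09
Buyer bears (A): 929.39 + 449.23 + 391.28 + 3533.68 + 244.40 + 256.86 + 80.39 + 1744.03 = 7629.26
Landed cost (A) = invoice 21466.54 + 7629.26 + duty 3890.09 = 32985.89
Supplier B (CIF):
The CIF price already equals the CIF value: 27407.36
Import duty = 27407.36 × 14.4% = 3946.66
Buyer bears (B): 256.86 + 80.39 + 1744.03 = 2081.28
Landed cost (B) = invoice 27407.36 + 2081.28 + duty 3946.66 = 33435.30
Difference = |32985.89 − 33435.30| = 449.41

Supplier A is cheaper by AUD 449.41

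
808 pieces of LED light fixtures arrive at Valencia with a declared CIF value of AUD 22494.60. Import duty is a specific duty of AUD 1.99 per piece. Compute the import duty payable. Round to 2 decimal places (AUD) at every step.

Import duty = 808 × 1.99 = 1607.92

Import duty: AUD 1607.92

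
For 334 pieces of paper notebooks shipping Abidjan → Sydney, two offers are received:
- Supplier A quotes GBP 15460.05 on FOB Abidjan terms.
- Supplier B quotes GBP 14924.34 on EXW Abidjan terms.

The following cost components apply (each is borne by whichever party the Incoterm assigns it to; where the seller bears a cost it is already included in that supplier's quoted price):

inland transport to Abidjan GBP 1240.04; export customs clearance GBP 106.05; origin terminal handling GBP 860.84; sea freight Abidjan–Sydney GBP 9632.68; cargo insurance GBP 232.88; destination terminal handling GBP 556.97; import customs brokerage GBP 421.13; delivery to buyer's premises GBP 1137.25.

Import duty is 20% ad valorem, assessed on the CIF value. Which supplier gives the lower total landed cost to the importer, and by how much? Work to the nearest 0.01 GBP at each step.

Supplier A (FOB):
CIF value = FOB price + freight + insurance = 15460.05 + 9632.68 + 232.88 = 25325.61
Import duty = 25325.61 × 20% = 5065.12
Buyer bears (A): 9632.68 + 232.88 + 556.97 + 421.13 + 1137.25 = 11980.91
Landed cost (A) = invoice 15460.05 + 11980.91 + duty 5065.12 = 32506.08
Supplier B (EXW):
CIF value = EXW price + inland to port + export clearance + origin terminal + freight + insurance = 14924.34 + 1240.04 + 106.05 + 860.84 + 9632.68 + 232.88 = 26996.83
Import duty = 26996.83 × 20% = 5399.37
Buyer bears (B): 1240.04 + 106.05 + 860.84 + 9632.68 + 232.88 + 556.97 + 421.13 + 1137.25 = 14187.84
Landed cost (B) = invoice 14924.34 + 14187.84 + duty 5399.37 = 34511.55
Difference = |32506.08 − 34511.55| = 2005.47

Supplier A is cheaper by GBP 2005.47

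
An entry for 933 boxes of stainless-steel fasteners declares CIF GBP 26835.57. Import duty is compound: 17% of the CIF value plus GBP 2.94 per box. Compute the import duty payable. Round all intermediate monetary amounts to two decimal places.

Ad valorem component: 26835.57 × 17% = 4562.05
Specific component: 933 × 2.94 = 2743.02
Import duty = 4562.05 + 2743.02 = 7305.07

Import duty: GBP 7305.07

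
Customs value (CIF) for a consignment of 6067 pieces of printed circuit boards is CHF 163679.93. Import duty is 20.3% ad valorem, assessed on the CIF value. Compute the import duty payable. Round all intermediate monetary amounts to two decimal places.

Import duty: CHF 33227.03

Import duty = 163679.93 × 20.3% = 33227.03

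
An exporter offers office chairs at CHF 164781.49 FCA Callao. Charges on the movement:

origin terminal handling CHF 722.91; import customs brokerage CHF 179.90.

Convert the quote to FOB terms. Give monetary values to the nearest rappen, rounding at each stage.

FOB price: CHF 165504.40

Not relevant to the conversion: brokerage — on the buyer under both terms; not part of either seller's price.
From FCA to FOB, the seller additionally bears: origin terminal.
FOB price = 164781.49 + 722.91 = 165504.40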